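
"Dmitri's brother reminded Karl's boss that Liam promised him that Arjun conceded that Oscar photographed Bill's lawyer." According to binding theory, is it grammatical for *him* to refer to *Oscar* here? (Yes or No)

No

*Oscar* is an R-expression; Principle C requires it to be free (not bound by any c-commanding expression).
— him: object of the clause headed by 'promised'; the pronoun c-commands the R-expression — coreference blocked (Principle C).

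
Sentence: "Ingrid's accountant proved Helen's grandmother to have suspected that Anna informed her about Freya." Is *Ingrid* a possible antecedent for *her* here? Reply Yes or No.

Yes

*her* is a pronoun; Principle B requires it to be free in its binding domain — the clause headed by 'informed'.
— Ingrid: possessor inside the subject DP of the matrix clause; does not c-command the pronoun — Principle B does not apply; allowed.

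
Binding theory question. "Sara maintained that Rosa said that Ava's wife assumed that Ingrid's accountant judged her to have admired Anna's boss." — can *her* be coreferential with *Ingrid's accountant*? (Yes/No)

No

*her* is a pronoun; Principle B requires it to be free in its binding domain — the clause headed by 'judged'.
— Ingrid's accountant: subject of the clause headed by 'judged'; c-commands the pronoun within its binding domain — blocked (Principle B).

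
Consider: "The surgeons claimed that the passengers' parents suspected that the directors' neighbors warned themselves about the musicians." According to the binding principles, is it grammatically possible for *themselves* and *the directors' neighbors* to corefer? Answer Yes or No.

*themselves* is a reflexive; Principle A requires it to be bound within its binding domain — the clause headed by 'warned'.
— the directors' neighbors: subject of the clause headed by 'warned'; c-commands the reflexive within its binding domain — allowed (Principle A).

Yes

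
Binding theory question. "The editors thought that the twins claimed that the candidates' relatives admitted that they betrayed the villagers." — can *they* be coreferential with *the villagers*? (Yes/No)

No

*they* is a pronoun; Principle B requires it to be free in its binding domain — the clause headed by 'betrayed'.
— the villagers: object of the clause headed by 'betrayed'; is c-commanded by the pronoun; coreference would bind this R-expression — blocked (Principle C).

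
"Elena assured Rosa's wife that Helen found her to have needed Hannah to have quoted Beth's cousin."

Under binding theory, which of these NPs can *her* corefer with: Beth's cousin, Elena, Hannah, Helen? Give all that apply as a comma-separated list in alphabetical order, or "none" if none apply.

Elena

*her* is a pronoun; Principle B requires it to be free in its binding domain — the clause headed by 'found'.
— Beth's cousin: object of the clause headed by 'quoted'; is c-commanded by the pronoun; coreference would bind this R-expression — blocked (Principle C).
— Elena: subject of the matrix clause; c-commands the pronoun but lies outside its binding domain — allowed.
— Hannah: subject of the clause headed by 'quoted'; is c-commanded by the pronoun; coreference would bind this R-expression — blocked (Principle C).
— Helen: subject of the clause headed by 'found'; c-commands the pronoun within its binding domain — blocked (Principle B).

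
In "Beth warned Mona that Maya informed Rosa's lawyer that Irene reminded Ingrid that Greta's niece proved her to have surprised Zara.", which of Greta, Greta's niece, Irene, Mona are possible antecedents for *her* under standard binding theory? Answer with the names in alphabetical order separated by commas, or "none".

Greta, Irene, Mona

*her* is a pronoun; Principle B requires it to be free in its binding domain — the clause headed by 'proved'.
— Greta: possessor inside the subject DP of the clause headed by 'proved'; does not c-command the pronoun — Principle B does not apply; allowed.
— Greta's niece: subject of the clause headed by 'proved'; c-commands the pronoun within its binding domain — blocked (Principle B).
— Irene: subject of the clause headed by 'reminded'; c-commands the pronoun but lies outside its binding domain — allowed.
— Mona: object of the matrix clause; c-commands the pronoun but lies outside its binding domain — allowed.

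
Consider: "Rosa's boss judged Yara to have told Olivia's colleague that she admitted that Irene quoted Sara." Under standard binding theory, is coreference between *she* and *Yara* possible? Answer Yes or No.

Yes

*Yara* is an R-expression; Principle C requires it to be free (not bound by any c-commanding expression).
— she: subject of the clause headed by 'admitted'; the pronoun does not c-command the R-expression — coreference allowed.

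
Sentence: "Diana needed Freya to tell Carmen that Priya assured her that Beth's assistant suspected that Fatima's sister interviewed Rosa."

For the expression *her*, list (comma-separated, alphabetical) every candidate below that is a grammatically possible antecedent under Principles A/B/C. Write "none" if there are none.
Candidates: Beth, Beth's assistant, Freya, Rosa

*her* is a pronoun; Principle B requires it to be free in its binding domain — the clause headed by 'assured'.
— Beth: possessor inside the subject DP of the clause headed by 'suspected'; is c-commanded by the pronoun; coreference would bind this R-expression — blocked (Principle C).
— Beth's assistant: subject of the clause headed by 'suspected'; is c-commanded by the pronoun; coreference would bind this R-expression — blocked (Principle C).
— Freya: subject of the clause headed by 'tell'; c-commands the pronoun but lies outside its binding domain — allowed.
— Rosa: object of the clause headed by 'interviewed'; is c-commanded by the pronoun; coreference would bind this R-expression — blocked (Principle C).

Freya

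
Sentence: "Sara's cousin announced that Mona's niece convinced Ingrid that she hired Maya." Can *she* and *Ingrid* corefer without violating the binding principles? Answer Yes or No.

*Ingrid* is an R-expression; Principle C requires it to be free (not bound by any c-commanding expression).
— she: subject of the clause headed by 'hired'; the pronoun does not c-command the R-expression — coreference allowed.

Yes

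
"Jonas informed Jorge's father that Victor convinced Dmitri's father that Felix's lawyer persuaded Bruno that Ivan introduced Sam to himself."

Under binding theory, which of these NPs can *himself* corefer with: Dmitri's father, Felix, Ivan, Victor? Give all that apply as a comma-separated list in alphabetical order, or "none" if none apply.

*himself* is a reflexive; Principle A requires it to be bound within its binding domain — the clause headed by 'introduced'.
— Dmitri's father: object of the clause headed by 'convinced'; c-commands the reflexive but lies outside its binding domain — cannot bind it (Principle A).
— Felix: possessor inside the subject DP of the clause headed by 'persuaded'; does not c-command the reflexive — cannot bind it (Principle A).
— Ivan: subject of the clause headed by 'introduced'; c-commands the reflexive within its binding domain — allowed (Principle A).
— Victor: subject of the clause headed by 'convinced'; c-commands the reflexive but lies outside its binding domain — cannot bind it (Principle A).

Ivan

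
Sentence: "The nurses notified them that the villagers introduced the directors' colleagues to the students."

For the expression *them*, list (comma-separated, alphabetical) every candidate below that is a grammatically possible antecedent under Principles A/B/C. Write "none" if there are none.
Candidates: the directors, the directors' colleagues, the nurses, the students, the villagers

none

*them* is a pronoun; Principle B requires it to be free in its binding domain — the matrix clause.
— the directors: possessor inside the object DP of the clause headed by 'introduced'; is c-commanded by the pronoun; coreference would bind this R-expression — blocked (Principle C).
— the directors' colleagues: object of the clause headed by 'introduced'; is c-commanded by the pronoun; coreference would bind this R-expression — blocked (Principle C).
— the nurses: subject of the matrix clause; c-commands the pronoun within its binding domain — blocked (Principle B).
— the students: second object of the clause headed by 'introduced'; is c-commanded by the pronoun; coreference would bind this R-expression — blocked (Principle C).
— the villagers: subject of the clause headed by 'introduced'; is c-commanded by the pronoun; coreference would bind this R-expression — blocked (Principle C).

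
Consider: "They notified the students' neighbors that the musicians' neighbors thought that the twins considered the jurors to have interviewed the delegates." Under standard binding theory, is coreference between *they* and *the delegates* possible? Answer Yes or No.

*the delegates* is an R-expression; Principle C requires it to be free (not bound by any c-commanding expression).
— they: subject of the matrix clause; the pronoun c-commands the R-expression — coreference blocked (Principle C).

No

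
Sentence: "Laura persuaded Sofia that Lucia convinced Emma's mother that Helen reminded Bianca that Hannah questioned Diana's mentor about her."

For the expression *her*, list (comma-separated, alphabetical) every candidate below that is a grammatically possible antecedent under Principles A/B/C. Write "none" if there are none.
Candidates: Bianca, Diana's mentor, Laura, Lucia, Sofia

*her* is a pronoun; Principle B requires it to be free in its binding domain — the clause headed by 'questioned'.
— Bianca: object of the clause headed by 'reminded'; c-commands the pronoun but lies outside its binding domain — allowed.
— Diana's mentor: object of the clause headed by 'questioned'; c-commands the pronoun within its binding domain — blocked (Principle B).
— Laura: subject of the matrix clause; c-commands the pronoun but lies outside its binding domain — allowed.
— Lucia: subject of the clause headed by 'convinced'; c-commands the pronoun but lies outside its binding domain — allowed.
— Sofia: object of the matrix clause; c-commands the pronoun but lies outside its binding domain — allowed.

Bianca, Laura, Lucia, Sofia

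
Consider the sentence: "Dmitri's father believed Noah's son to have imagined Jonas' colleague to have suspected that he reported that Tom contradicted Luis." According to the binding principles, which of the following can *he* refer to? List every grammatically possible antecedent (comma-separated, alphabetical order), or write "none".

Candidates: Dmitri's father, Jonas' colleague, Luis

Dmitri's father, Jonas' colleague

*he* is a pronoun; Principle B requires it to be free in its binding domain — the clause headed by 'reported'.
— Dmitri's father: subject of the matrix clause; c-commands the pronoun but lies outside its binding domain — allowed.
— Jonas' colleague: subject of the clause headed by 'suspected'; c-commands the pronoun but lies outside its binding domain — allowed.
— Luis: object of the clause headed by 'contradicted'; is c-commanded by the pronoun; coreference would bind this R-expression — blocked (Principle C).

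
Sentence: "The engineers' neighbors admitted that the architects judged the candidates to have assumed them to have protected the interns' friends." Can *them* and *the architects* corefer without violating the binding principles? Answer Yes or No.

Yes

*the architects* is an R-expression; Principle C requires it to be free (not bound by any c-commanding expression).
— them: subject of the clause headed by 'protected'; the pronoun does not c-command the R-expression — coreference allowed.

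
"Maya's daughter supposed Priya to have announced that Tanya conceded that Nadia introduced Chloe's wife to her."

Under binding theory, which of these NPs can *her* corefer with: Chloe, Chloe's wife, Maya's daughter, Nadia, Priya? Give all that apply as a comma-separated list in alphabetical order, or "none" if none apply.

Chloe, Maya's daughter, Priya

*her* is a pronoun; Principle B requires it to be free in its binding domain — the clause headed by 'introduced'.
— Chloe: possessor inside the object DP of the clause headed by 'introduced'; does not c-command the pronoun — Principle B does not apply; allowed.
— Chloe's wife: object of the clause headed by 'introduced'; c-commands the pronoun within its binding domain — blocked (Principle B).
— Maya's daughter: subject of the matrix clause; c-commands the pronoun but lies outside its binding domain — allowed.
— Nadia: subject of the clause headed by 'introduced'; c-commands the pronoun within its binding domain — blocked (Principle B).
— Priya: subject of the clause headed by 'announced'; c-commands the pronoun but lies outside its binding domain — allowed.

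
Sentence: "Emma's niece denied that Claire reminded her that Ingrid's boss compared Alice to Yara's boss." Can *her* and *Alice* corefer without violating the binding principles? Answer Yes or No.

No

*Alice* is an R-expression; Principle C requires it to be free (not bound by any c-commanding expression).
— her: object of the clause headed by 'reminded'; the pronoun c-commands the R-expression — coreference blocked (Principle C).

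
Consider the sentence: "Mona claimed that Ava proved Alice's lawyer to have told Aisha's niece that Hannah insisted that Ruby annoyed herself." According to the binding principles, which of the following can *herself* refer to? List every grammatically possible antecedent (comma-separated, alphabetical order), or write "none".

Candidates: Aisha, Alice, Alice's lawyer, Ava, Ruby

Ruby

*herself* is a reflexive; Principle A requires it to be bound within its binding domain — the clause headed by 'annoyed'.
— Aisha: possessor inside the object DP of the clause headed by 'told'; does not c-command the reflexive — cannot bind it (Principle A).
— Alice: possessor inside the subject DP of the clause headed by 'told'; does not c-command the reflexive — cannot bind it (Principle A).
— Alice's lawyer: subject of the clause headed by 'told'; c-commands the reflexive but lies outside its binding domain — cannot bind it (Principle A).
— Ava: subject of the clause headed by 'proved'; c-commands the reflexive but lies outside its binding domain — cannot bind it (Principle A).
— Ruby: subject of the clause headed by 'annoyed'; c-commands the reflexive within its binding domain — allowed (Principle A).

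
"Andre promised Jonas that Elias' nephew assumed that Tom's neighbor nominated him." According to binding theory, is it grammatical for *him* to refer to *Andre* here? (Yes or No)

Yes

*Andre* is an R-expression; Principle C requires it to be free (not bound by any c-commanding expression).
— him: object of the clause headed by 'nominated'; the pronoun does not c-command the R-expression — coreference allowed.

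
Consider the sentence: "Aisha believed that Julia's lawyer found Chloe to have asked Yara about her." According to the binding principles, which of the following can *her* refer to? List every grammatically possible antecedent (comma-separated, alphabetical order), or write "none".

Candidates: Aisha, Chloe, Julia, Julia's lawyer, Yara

*her* is a pronoun; Principle B requires it to be free in its binding domain — the clause headed by 'asked'.
— Aisha: subject of the matrix clause; c-commands the pronoun but lies outside its binding domain — allowed.
— Chloe: subject of the clause headed by 'asked'; c-commands the pronoun within its binding domain — blocked (Principle B).
— Julia: possessor inside the subject DP of the clause headed by 'found'; does not c-command the pronoun — Principle B does not apply; allowed.
— Julia's lawyer: subject of the clause headed by 'found'; c-commands the pronoun but lies outside its binding domain — allowed.
— Yara: object of the clause headed by 'asked'; c-commands the pronoun within its binding domain — blocked (Principle B).

Aisha, Julia, Julia's lawyer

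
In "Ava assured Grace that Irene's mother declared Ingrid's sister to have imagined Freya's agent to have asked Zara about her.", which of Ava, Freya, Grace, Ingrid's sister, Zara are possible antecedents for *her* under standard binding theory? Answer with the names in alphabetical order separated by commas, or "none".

*her* is a pronoun; Principle B requires it to be free in its binding domain — the clause headed by 'asked'.
— Ava: subject of the matrix clause; c-commands the pronoun but lies outside its binding domain — allowed.
— Freya: possessor inside the subject DP of the clause headed by 'asked'; does not c-command the pronoun — Principle B does not apply; allowed.
— Grace: object of the matrix clause; c-commands the pronoun but lies outside its binding domain — allowed.
— Ingrid's sister: subject of the clause headed by 'imagined'; c-commands the pronoun but lies outside its binding domain — allowed.
— Zara: object of the clause headed by 'asked'; c-commands the pronoun within its binding domain — blocked (Principle B).

Ava, Freya, Grace, Ingrid's sister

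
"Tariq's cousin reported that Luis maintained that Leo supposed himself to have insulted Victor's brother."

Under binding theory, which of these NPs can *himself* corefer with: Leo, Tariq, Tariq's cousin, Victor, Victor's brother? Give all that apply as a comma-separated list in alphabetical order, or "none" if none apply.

*himself* is a reflexive; Principle A requires it to be bound within its binding domain — the clause headed by 'supposed'.
— Leo: subject of the clause headed by 'supposed'; c-commands the reflexive within its binding domain — allowed (Principle A).
— Tariq: possessor inside the subject DP of the matrix clause; does not c-command the reflexive — cannot bind it (Principle A).
— Tariq's cousin: subject of the matrix clause; c-commands the reflexive but lies outside its binding domain — cannot bind it (Principle A).
— Victor: possessor inside the object DP of the clause headed by 'insulted'; does not c-command the reflexive — cannot bind it (Principle A).
— Victor's brother: object of the clause headed by 'insulted'; does not c-command the reflexive — cannot bind it (Principle A).

Leo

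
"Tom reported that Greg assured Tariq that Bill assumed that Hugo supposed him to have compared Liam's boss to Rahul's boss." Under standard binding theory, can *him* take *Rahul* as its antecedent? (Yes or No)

*him* is a pronoun; Principle B requires it to be free in its binding domain — the clause headed by 'supposed'.
— Rahul: possessor inside the second object DP of the clause headed by 'compared'; is c-commanded by the pronoun; coreference would bind this R-expression — blocked (Principle C).

No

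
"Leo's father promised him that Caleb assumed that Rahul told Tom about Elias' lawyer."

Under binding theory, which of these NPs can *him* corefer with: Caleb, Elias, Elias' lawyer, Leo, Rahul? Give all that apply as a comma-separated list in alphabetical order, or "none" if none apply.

Leo

*him* is a pronoun; Principle B requires it to be free in its binding domain — the matrix clause.
— Caleb: subject of the clause headed by 'assumed'; is c-commanded by the pronoun; coreference would bind this R-expression — blocked (Principle C).
— Elias: possessor inside the second object DP of the clause headed by 'told'; is c-commanded by the pronoun; coreference would bind this R-expression — blocked (Principle C).
— Elias' lawyer: second object of the clause headed by 'told'; is c-commanded by the pronoun; coreference would bind this R-expression — blocked (Principle C).
— Leo: possessor inside the subject DP of the matrix clause; does not c-command the pronoun — Principle B does not apply; allowed.
— Rahul: subject of the clause headed by 'told'; is c-commanded by the pronoun; coreference would bind this R-expression — blocked (Principle C).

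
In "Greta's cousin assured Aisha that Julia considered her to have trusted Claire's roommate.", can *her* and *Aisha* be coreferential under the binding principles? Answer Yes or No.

Yes

*Aisha* is an R-expression; Principle C requires it to be free (not bound by any c-commanding expression).
— her: subject of the clause headed by 'trusted'; the pronoun does not c-command the R-expression — coreference allowed.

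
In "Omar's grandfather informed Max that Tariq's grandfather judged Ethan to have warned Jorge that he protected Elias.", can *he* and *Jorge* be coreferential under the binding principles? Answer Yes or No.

*Jorge* is an R-expression; Principle C requires it to be free (not bound by any c-commanding expression).
— he: subject of the clause headed by 'protected'; the pronoun does not c-command the R-expression — coreference allowed.

Yes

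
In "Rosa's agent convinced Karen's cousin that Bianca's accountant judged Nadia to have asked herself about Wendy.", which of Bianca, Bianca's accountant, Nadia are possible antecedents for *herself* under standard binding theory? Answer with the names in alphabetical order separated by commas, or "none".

Nadia

*herself* is a reflexive; Principle A requires it to be bound within its binding domain — the clause headed by 'asked'.
— Bianca: possessor inside the subject DP of the clause headed by 'judged'; does not c-command the reflexive — cannot bind it (Principle A).
— Bianca's accountant: subject of the clause headed by 'judged'; c-commands the reflexive but lies outside its binding domain — cannot bind it (Principle A).
— Nadia: subject of the clause headed by 'asked'; c-commands the reflexive within its binding domain — allowed (Principle A).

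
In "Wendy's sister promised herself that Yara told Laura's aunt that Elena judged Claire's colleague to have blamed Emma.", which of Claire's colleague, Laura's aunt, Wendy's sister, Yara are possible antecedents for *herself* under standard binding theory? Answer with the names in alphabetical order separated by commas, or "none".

Wendy's sister

*herself* is a reflexive; Principle A requires it to be bound within its binding domain — the matrix clause.
— Claire's colleague: subject of the clause headed by 'blamed'; does not c-command the reflexive — cannot bind it (Principle A).
— Laura's aunt: object of the clause headed by 'told'; does not c-command the reflexive — cannot bind it (Principle A).
— Wendy's sister: subject of the matrix clause; c-commands the reflexive within its binding domain — allowed (Principle A).
— Yara: subject of the clause headed by 'told'; does not c-command the reflexive — cannot bind it (Principle A).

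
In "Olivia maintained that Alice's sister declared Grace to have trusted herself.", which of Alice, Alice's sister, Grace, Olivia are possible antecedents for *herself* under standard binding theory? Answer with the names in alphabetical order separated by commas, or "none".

*herself* is a reflexive; Principle A requires it to be bound within its binding domain — the clause headed by 'trusted'.
— Alice: possessor inside the subject DP of the clause headed by 'declared'; does not c-command the reflexive — cannot bind it (Principle A).
— Alice's sister: subject of the clause headed by 'declared'; c-commands the reflexive but lies outside its binding domain — cannot bind it (Principle A).
— Grace: subject of the clause headed by 'trusted'; c-commands the reflexive within its binding domain — allowed (Principle A).
— Olivia: subject of the matrix clause; c-commands the reflexive but lies outside its binding domain — cannot bind it (Principle A).

Grace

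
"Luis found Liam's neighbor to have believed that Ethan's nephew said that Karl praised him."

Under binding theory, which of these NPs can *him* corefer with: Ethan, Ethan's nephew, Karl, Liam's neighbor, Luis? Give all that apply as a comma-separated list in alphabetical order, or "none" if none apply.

*him* is a pronoun; Principle B requires it to be free in its binding domain — the clause headed by 'praised'.
— Ethan: possessor inside the subject DP of the clause headed by 'said'; does not c-command the pronoun — Principle B does not apply; allowed.
— Ethan's nephew: subject of the clause headed by 'said'; c-commands the pronoun but lies outside its binding domain — allowed.
— Karl: subject of the clause headed by 'praised'; c-commands the pronoun within its binding domain — blocked (Principle B).
— Liam's neighbor: subject of the clause headed by 'believed'; c-commands the pronoun but lies outside its binding domain — allowed.
— Luis: subject of the matrix clause; c-commands the pronoun but lies outside its binding domain — allowed.

Ethan, Ethan's nephew, Liam's neighbor, Luis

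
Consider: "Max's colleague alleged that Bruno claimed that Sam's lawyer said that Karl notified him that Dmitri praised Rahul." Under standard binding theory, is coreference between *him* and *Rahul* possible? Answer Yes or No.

No

*Rahul* is an R-expression; Principle C requires it to be free (not bound by any c-commanding expression).
— him: object of the clause headed by 'notified'; the pronoun c-commands the R-expression — coreference blocked (Principle C).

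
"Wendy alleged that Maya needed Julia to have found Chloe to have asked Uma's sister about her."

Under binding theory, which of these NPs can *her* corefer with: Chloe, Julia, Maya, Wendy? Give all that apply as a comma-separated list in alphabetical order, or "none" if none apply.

*her* is a pronoun; Principle B requires it to be free in its binding domain — the clause headed by 'asked'.
— Chloe: subject of the clause headed by 'asked'; c-commands the pronoun within its binding domain — blocked (Principle B).
— Julia: subject of the clause headed by 'found'; c-commands the pronoun but lies outside its binding domain — allowed.
— Maya: subject of the clause headed by 'needed'; c-commands the pronoun but lies outside its binding domain — allowed.
— Wendy: subject of the matrix clause; c-commands the pronoun but lies outside its binding domain — allowed.

Julia, Maya, Wendy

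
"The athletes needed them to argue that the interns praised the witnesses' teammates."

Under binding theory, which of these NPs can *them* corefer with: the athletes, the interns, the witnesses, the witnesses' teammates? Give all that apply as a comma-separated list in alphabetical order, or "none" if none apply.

none

*them* is a pronoun; Principle B requires it to be free in its binding domain — the matrix clause.
— the athletes: subject of the matrix clause; c-commands the pronoun within its binding domain — blocked (Principle B).
— the interns: subject of the clause headed by 'praised'; is c-commanded by the pronoun; coreference would bind this R-expression — blocked (Principle C).
— the witnesses: possessor inside the object DP of the clause headed by 'praised'; is c-commanded by the pronoun; coreference would bind this R-expression — blocked (Principle C).
— the witnesses' teammates: object of the clause headed by 'praised'; is c-commanded by the pronoun; coreference would bind this R-expression — blocked (Principle C).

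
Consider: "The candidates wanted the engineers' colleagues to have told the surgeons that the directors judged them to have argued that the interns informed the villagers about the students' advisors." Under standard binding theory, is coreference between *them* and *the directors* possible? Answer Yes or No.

No

*the directors* is an R-expression; Principle C requires it to be free (not bound by any c-commanding expression).
— them: subject of the clause headed by 'argued'; the R-expression locally c-commands the pronoun — coreference blocked (Principle B on the pronoun).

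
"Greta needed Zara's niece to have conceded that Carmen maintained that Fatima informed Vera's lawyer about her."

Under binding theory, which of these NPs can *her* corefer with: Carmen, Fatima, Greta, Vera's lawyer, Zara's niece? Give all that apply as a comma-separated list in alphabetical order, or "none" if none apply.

*her* is a pronoun; Principle B requires it to be free in its binding domain — the clause headed by 'informed'.
— Carmen: subject of the clause headed by 'maintained'; c-commands the pronoun but lies outside its binding domain — allowed.
— Fatima: subject of the clause headed by 'informed'; c-commands the pronoun within its binding domain — blocked (Principle B).
— Greta: subject of the matrix clause; c-commands the pronoun but lies outside its binding domain — allowed.
— Vera's lawyer: object of the clause headed by 'informed'; c-commands the pronoun within its binding domain — blocked (Principle B).
— Zara's niece: subject of the clause headed by 'conceded'; c-commands the pronoun but lies outside its binding domain — allowed.

Carmen, Greta, Zara's niece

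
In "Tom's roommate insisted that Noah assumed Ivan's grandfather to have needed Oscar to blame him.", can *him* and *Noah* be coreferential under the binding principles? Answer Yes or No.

Yes

*Noah* is an R-expression; Principle C requires it to be free (not bound by any c-commanding expression).
— him: object of the clause headed by 'blame'; the pronoun does not c-command the R-expression — coreference allowed.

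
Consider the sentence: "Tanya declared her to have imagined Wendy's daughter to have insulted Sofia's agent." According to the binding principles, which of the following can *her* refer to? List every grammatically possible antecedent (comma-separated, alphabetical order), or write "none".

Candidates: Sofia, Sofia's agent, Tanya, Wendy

*her* is a pronoun; Principle B requires it to be free in its binding domain — the matrix clause.
— Sofia: possessor inside the object DP of the clause headed by 'insulted'; is c-commanded by the pronoun; coreference would bind this R-expression — blocked (Principle C).
— Sofia's agent: object of the clause headed by 'insulted'; is c-commanded by the pronoun; coreference would bind this R-expression — blocked (Principle C).
— Tanya: subject of the matrix clause; c-commands the pronoun within its binding domain — blocked (Principle B).
— Wendy: possessor inside the subject DP of the clause headed by 'insulted'; is c-commanded by the pronoun; coreference would bind this R-expression — blocked (Principle C).

none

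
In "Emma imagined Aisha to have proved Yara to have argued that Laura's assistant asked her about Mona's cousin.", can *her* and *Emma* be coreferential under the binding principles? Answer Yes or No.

*Emma* is an R-expression; Principle C requires it to be free (not bound by any c-commanding expression).
— her: object of the clause headed by 'asked'; the pronoun does not c-command the R-expression — coreference allowed.

Yes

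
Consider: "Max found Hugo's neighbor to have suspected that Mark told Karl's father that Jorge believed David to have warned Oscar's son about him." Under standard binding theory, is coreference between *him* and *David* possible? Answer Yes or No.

No

*David* is an R-expression; Principle C requires it to be free (not bound by any c-commanding expression).
— him: second object of the clause headed by 'warned'; the R-expression locally c-commands the pronoun — coreference blocked (Principle B on the pronoun).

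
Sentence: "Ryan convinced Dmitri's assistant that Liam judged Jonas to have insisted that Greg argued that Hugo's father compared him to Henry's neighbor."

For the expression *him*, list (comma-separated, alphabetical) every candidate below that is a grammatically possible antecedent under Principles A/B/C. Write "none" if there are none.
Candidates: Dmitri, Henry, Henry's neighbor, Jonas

Dmitri, Jonas

*him* is a pronoun; Principle B requires it to be free in its binding domain — the clause headed by 'compared'.
— Dmitri: possessor inside the object DP of the matrix clause; does not c-command the pronoun — Principle B does not apply; allowed.
— Henry: possessor inside the second object DP of the clause headed by 'compared'; is c-commanded by the pronoun; coreference would bind this R-expression — blocked (Principle C).
— Henry's neighbor: second object of the clause headed by 'compared'; is c-commanded by the pronoun; coreference would bind this R-expression — blocked (Principle C).
— Jonas: subject of the clause headed by 'insisted'; c-commands the pronoun but lies outside its binding domain — allowed.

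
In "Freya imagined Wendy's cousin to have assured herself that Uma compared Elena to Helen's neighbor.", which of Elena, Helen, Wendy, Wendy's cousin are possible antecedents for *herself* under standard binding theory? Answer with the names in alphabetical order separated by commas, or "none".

*herself* is a reflexive; Principle A requires it to be bound within its binding domain — the clause headed by 'assured'.
— Elena: object of the clause headed by 'compared'; does not c-command the reflexive — cannot bind it (Principle A).
— Helen: possessor inside the second object DP of the clause headed by 'compared'; does not c-command the reflexive — cannot bind it (Principle A).
— Wendy: possessor inside the subject DP of the clause headed by 'assured'; does not c-command the reflexive — cannot bind it (Principle A).
— Wendy's cousin: subject of the clause headed by 'assured'; c-commands the reflexive within its binding domain — allowed (Principle A).

Wendy's cousin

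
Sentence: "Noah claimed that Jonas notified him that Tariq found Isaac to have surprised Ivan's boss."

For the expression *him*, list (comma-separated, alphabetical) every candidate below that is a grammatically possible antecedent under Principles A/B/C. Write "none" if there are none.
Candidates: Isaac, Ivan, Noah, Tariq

Noah

*him* is a pronoun; Principle B requires it to be free in its binding domain — the clause headed by 'notified'.
— Isaac: subject of the clause headed by 'surprised'; is c-commanded by the pronoun; coreference would bind this R-expression — blocked (Principle C).
— Ivan: possessor inside the object DP of the clause headed by 'surprised'; is c-commanded by the pronoun; coreference would bind this R-expression — blocked (Principle C).
— Noah: subject of the matrix clause; c-commands the pronoun but lies outside its binding domain — allowed.
— Tariq: subject of the clause headed by 'found'; is c-commanded by the pronoun; coreference would bind this R-expression — blocked (Principle C).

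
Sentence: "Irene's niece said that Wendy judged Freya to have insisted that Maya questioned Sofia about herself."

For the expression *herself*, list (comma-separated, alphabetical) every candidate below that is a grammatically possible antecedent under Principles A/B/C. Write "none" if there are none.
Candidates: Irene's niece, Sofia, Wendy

Sofia

*herself* is a reflexive; Principle A requires it to be bound within its binding domain — the clause headed by 'questioned'.
— Irene's niece: subject of the matrix clause; c-commands the reflexive but lies outside its binding domain — cannot bind it (Principle A).
— Sofia: object of the clause headed by 'questioned'; c-commands the reflexive within its binding domain — allowed (Principle A).
— Wendy: subject of the clause headed by 'judged'; c-commands the reflexive but lies outside its binding domain — cannot bind it (Principle A).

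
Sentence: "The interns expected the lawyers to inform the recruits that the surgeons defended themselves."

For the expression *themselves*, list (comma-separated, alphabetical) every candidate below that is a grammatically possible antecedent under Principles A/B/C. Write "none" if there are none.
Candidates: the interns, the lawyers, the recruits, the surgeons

the surgeons

*themselves* is a reflexive; Principle A requires it to be bound within its binding domain — the clause headed by 'defended'.
— the interns: subject of the matrix clause; c-commands the reflexive but lies outside its binding domain — cannot bind it (Principle A).
— the lawyers: subject of the clause headed by 'inform'; c-commands the reflexive but lies outside its binding domain — cannot bind it (Principle A).
— the recruits: object of the clause headed by 'inform'; c-commands the reflexive but lies outside its binding domain — cannot bind it (Principle A).
— the surgeons: subject of the clause headed by 'defended'; c-commands the reflexive within its binding domain — allowed (Principle A).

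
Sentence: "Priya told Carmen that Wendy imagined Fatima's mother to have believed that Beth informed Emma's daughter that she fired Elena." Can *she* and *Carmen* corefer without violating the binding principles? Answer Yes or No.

Yes

*Carmen* is an R-expression; Principle C requires it to be free (not bound by any c-commanding expression).
— she: subject of the clause headed by 'fired'; the pronoun does not c-command the R-expression — coreference allowed.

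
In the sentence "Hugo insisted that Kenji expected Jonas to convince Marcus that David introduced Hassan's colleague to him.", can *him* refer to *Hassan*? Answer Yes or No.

Yes

*him* is a pronoun; Principle B requires it to be free in its binding domain — the clause headed by 'introduced'.
— Hassan: possessor inside the object DP of the clause headed by 'introduced'; does not c-command the pronoun — Principle B does not apply; allowed.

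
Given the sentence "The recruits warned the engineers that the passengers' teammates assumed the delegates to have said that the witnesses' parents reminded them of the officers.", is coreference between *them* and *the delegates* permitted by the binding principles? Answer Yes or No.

*them* is a pronoun; Principle B requires it to be free in its binding domain — the clause headed by 'reminded'.
— the delegates: subject of the clause headed by 'said'; c-commands the pronoun but lies outside its binding domain — allowed.

Yes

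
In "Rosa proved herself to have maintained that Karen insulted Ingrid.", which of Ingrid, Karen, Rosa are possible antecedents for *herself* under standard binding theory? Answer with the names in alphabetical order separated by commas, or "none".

*herself* is a reflexive; Principle A requires it to be bound within its binding domain — the matrix clause.
— Ingrid: object of the clause headed by 'insulted'; does not c-command the reflexive — cannot bind it (Principle A).
— Karen: subject of the clause headed by 'insulted'; does not c-command the reflexive — cannot bind it (Principle A).
— Rosa: subject of the matrix clause; c-commands the reflexive within its binding domain — allowed (Principle A).

Rosa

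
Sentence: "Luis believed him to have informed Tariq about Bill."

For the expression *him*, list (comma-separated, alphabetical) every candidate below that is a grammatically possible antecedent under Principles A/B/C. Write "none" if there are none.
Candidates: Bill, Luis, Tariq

*him* is a pronoun; Principle B requires it to be free in its binding domain — the matrix clause.
— Bill: second object of the clause headed by 'informed'; is c-commanded by the pronoun; coreference would bind this R-expression — blocked (Principle C).
— Luis: subject of the matrix clause; c-commands the pronoun within its binding domain — blocked (Principle B).
— Tariq: object of the clause headed by 'informed'; is c-commanded by the pronoun; coreference would bind this R-expression — blocked (Principle C).

none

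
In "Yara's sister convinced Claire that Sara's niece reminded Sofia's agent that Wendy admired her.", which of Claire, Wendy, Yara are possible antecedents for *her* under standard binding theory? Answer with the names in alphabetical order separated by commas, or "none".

*her* is a pronoun; Principle B requires it to be free in its binding domain — the clause headed by 'admired'.
— Claire: object of the matrix clause; c-commands the pronoun but lies outside its binding domain — allowed.
— Wendy: subject of the clause headed by 'admired'; c-commands the pronoun within its binding domain — blocked (Principle B).
— Yara: possessor inside the subject DP of the matrix clause; does not c-command the pronoun — Principle B does not apply; allowed.

Claire, Yara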